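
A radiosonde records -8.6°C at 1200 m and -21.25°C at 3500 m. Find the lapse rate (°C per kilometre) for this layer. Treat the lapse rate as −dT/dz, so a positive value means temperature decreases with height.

5.5°C/km

Γ = −ΔT/Δz = (-8.6 − (-21.25)) / (3500 − 1200) m
  = 12.65°C / 2.3 km = 5.5°C/km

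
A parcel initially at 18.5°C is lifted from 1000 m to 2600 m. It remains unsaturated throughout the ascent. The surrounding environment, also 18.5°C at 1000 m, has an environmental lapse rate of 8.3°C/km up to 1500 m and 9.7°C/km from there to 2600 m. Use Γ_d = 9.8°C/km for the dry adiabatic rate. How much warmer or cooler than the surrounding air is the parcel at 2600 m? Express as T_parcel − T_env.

Parcel:
  Dry to 2600 m: -9.8 × 1.6 km = -15.68°C, so T = 2.82°C.
Environment:
  Environment, lower layer to 1500 m: -8.3 × 0.5 km = -4.15°C, so T = 14.35°C.
  Environment, upper layer to 2600 m: -9.7 × 1.1 km = -10.67°C, so T = 3.68°C.
T_parcel − T_env = 2.82 − 3.68 = -0.86°C

-0.86°C (parcel cooler than environment)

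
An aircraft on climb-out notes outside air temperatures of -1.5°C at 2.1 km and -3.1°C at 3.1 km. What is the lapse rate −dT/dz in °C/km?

1.6°C/km

Γ = −ΔT/Δz = (-1.5 − (-3.1)) / (3100 − 2100) m
  = 1.6°C / 1 km = 1.6°C/km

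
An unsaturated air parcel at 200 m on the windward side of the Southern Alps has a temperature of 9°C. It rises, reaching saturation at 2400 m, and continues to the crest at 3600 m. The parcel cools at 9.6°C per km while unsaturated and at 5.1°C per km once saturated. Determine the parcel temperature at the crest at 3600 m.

Dry to 2400 m: -9.6 × 2.2 km = -21.12°C, so T = -12.12°C.
Saturated to 3600 m: -5.1 × 1.2 km = -6.12°C, so T = -18.24°C.

-18.24°C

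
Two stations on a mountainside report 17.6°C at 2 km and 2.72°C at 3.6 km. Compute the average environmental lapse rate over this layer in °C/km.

Γ = −ΔT/Δz = (17.6 − 2.72) / (3600 − 2000) m
  = 14.88°C / 1.6 km = 9.3°C/km

9.3°C/km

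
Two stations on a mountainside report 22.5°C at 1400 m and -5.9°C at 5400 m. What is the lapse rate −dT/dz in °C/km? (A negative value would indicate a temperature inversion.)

7.1°C/km

Γ = −ΔT/Δz = (22.5 − (-5.9)) / (5400 − 1400) m
  = 28.4°C / 4 km = 7.1°C/km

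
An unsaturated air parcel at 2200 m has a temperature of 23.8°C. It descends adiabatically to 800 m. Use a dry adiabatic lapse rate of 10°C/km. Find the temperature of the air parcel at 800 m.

From 2200 m to 800 m (dry adiabatic): warms by 10 × 1.4 = 14°C, giving 37.8°C.

37.8°C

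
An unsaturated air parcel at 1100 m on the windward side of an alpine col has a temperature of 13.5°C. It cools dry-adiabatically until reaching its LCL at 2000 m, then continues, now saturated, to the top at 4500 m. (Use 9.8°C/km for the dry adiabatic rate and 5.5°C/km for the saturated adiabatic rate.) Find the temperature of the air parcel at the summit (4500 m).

-9.07°C

Dry to 2000 m: -9.8 × 0.9 km = -8.82°C, so T = 4.68°C.
Saturated to 4500 m: -5.5 × 2.5 km = -13.75°C, so T = -9.07°C.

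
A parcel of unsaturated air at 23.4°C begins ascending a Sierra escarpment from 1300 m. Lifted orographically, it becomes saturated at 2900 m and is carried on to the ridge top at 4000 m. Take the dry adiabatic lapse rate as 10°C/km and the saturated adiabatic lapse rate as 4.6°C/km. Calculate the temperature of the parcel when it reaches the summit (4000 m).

1300–2900 m, dry: Δz = 1.6 km ⇒ ΔT = -16°C; T = 7.4°C
2900–4000 m, saturated: Δz = 1.1 km ⇒ ΔT = -5.06°C; T = 2.34°C

2.34°C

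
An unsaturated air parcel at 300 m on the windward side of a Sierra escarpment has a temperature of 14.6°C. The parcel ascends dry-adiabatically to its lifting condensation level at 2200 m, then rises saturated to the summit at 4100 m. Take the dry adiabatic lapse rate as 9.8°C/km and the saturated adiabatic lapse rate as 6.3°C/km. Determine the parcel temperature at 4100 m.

300–2200 m, dry: Δz = 1.9 km ⇒ ΔT = -18.62°C; T = -4.02°C
2200–4100 m, saturated: Δz = 1.9 km ⇒ ΔT = -11.97°C; T = -15.99°C

-15.99°C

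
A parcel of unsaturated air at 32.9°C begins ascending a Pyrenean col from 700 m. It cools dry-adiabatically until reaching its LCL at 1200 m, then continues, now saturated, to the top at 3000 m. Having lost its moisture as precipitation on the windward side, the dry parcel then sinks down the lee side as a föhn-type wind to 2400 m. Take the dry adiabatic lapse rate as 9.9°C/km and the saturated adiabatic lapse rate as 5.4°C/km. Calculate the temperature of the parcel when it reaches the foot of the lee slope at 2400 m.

24.17°C

Dry to 1200 m: -9.9 × 0.5 km = -4.95°C, so T = 27.95°C.
Saturated to 3000 m: -5.4 × 1.8 km = -9.72°C, so T = 18.23°C.
Dry descent to 2400 m: +9.9 × 0.6 km = +5.94°C, so T = 24.17°C.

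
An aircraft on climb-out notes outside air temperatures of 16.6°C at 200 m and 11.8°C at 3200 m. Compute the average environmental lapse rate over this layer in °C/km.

Γ = −ΔT/Δz = (16.6 − 11.8) / (3200 − 200) m
  = 4.8°C / 3 km = 1.6°C/km

1.6°C/km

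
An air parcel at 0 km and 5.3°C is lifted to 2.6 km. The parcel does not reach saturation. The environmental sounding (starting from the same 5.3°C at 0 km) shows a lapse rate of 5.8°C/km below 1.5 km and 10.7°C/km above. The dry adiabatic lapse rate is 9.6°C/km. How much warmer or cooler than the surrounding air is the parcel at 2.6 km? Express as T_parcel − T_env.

-4.49°C (parcel cooler than environment)

Parcel:
  From 0 m to 2600 m (dry): cools by 9.6 × 2.6 = 24.96°C, giving -19.66°C.
Environment:
  From 0 m to 1500 m (environment, lower layer): cools by 5.8 × 1.5 = 8.7°C, giving -3.4°C.
  From 1500 m to 2600 m (environment, upper layer): cools by 10.7 × 1.1 = 11.77°C, giving -15.17°C.
T_parcel − T_env = -19.66 − (-15.17) = -4.49°C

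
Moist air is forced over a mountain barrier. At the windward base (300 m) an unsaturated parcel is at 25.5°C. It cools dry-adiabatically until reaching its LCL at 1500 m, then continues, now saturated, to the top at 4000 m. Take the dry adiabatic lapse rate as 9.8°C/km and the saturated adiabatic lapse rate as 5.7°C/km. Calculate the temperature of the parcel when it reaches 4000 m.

Dry to 1500 m: -9.8 × 1.2 km = -11.76°C, so T = 13.74°C.
Saturated to 4000 m: -5.7 × 2.5 km = -14.25°C, so T = -0.51°C.

-0.51°C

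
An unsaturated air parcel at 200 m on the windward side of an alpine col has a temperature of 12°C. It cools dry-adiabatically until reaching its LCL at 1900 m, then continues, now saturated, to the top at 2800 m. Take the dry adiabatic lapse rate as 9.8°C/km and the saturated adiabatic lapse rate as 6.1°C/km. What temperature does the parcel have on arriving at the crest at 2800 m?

-10.15°C

Dry to 1900 m: -9.8 × 1.7 km = -16.66°C, so T = -4.66°C.
Saturated to 2800 m: -6.1 × 0.9 km = -5.49°C, so T = -10.15°C.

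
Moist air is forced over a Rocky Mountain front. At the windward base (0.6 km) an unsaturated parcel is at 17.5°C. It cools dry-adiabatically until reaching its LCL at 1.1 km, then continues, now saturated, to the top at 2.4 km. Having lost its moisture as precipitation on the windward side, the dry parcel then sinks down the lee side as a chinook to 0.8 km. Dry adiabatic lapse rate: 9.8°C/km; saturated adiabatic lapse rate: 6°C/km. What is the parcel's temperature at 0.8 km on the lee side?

20.48°C

Dry to 1100 m: -9.8 × 0.5 km = -4.9°C, so T = 12.6°C.
Saturated to 2400 m: -6 × 1.3 km = -7.8°C, so T = 4.8°C.
Dry descent to 800 m: +9.8 × 1.6 km = +15.68°C, so T = 20.48°C.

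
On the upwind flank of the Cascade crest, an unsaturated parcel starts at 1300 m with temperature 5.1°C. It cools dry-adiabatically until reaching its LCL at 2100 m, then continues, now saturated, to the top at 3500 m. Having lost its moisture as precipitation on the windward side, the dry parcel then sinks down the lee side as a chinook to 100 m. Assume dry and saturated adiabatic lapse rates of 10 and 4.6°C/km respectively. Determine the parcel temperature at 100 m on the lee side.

24.66°C

From 1300 m to 2100 m (dry): cools by 10 × 0.8 = 8°C, giving -2.9°C.
From 2100 m to 3500 m (saturated): cools by 4.6 × 1.4 = 6.44°C, giving -9.34°C.
From 3500 m to 100 m (dry descent): warms by 10 × 3.4 = 34°C, giving 24.66°C.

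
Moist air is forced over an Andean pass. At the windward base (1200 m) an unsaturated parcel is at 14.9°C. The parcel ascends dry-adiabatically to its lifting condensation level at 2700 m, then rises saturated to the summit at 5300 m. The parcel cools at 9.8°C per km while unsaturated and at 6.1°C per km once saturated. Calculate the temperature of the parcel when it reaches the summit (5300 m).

1200 → 2700 m (dry, 9.8°C/km): ΔT = -9.8 × 1.5 = -14.7°C → T = 0.2°C
2700 → 5300 m (saturated, 6.1°C/km): ΔT = -6.1 × 2.6 = -15.86°C → T = -15.66°C

-15.66°C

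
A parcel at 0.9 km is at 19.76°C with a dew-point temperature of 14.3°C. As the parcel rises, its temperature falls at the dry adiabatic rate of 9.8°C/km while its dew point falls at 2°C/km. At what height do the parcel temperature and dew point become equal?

T and T_d converge at 9.8 − 2 = 7.8°C per km
Height above start = (19.76 − 14.3) / 7.8 = 0.7 km
LCL altitude = 900 m + 700 m = 1600 m

1.6 km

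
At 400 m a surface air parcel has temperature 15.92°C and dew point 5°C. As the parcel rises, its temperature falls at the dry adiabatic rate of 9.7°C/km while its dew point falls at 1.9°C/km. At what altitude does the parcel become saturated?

T and T_d converge at 9.7 − 1.9 = 7.8°C per km
Height above start = (15.92 − 5) / 7.8 = 1.4 km
LCL altitude = 400 m + 1400 m = 1800 m

1800 m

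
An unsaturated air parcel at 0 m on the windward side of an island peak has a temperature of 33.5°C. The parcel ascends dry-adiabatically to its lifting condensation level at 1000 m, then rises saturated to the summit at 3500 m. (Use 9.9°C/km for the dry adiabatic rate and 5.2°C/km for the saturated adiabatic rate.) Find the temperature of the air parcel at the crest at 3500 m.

10.6°C

0 → 1000 m (dry, 9.9°C/km): ΔT = -9.9 × 1 = -9.9°C → T = 23.6°C
1000 → 3500 m (saturated, 5.2°C/km): ΔT = -5.2 × 2.5 = -13°C → T = 10.6°C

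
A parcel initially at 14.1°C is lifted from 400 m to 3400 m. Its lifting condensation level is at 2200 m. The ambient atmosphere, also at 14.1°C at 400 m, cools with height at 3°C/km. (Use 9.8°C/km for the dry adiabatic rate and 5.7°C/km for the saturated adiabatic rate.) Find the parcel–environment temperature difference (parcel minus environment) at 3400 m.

Parcel:
  400 → 2200 m (dry, 9.8°C/km): ΔT = -9.8 × 1.8 = -17.64°C → T = -3.54°C
  2200 → 3400 m (saturated, 5.7°C/km): ΔT = -5.7 × 1.2 = -6.84°C → T = -10.38°C
Environment:
  400 → 3400 m (environment, 3°C/km): ΔT = -3 × 3 = -9°C → T = 5.1°C
T_parcel − T_env = -10.38 − 5.1 = -15.48°C

-15.48°C (parcel cooler than environment)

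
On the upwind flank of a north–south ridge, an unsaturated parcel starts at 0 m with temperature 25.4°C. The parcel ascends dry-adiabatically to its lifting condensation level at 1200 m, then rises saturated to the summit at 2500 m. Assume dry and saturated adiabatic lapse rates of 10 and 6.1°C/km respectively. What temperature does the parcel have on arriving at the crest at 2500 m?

From 0 m to 1200 m (dry): cools by 10 × 1.2 = 12°C, giving 13.4°C.
From 1200 m to 2500 m (saturated): cools by 6.1 × 1.3 = 7.93°C, giving 5.47°C.

5.47°C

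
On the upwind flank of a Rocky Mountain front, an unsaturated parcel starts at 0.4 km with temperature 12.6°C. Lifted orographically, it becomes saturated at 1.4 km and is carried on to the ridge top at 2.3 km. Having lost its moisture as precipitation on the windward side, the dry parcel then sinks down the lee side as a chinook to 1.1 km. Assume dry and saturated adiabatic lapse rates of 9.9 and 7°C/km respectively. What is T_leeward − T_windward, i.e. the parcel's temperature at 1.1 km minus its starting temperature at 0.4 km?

-4.32°C

From 400 m to 1400 m (dry): cools by 9.9 × 1 = 9.9°C, giving 2.7°C.
From 1400 m to 2300 m (saturated): cools by 7 × 0.9 = 6.3°C, giving -3.6°C.
From 2300 m to 1100 m (dry descent): warms by 9.9 × 1.2 = 11.88°C, giving 8.28°C.
Net change vs windward start: 8.28 − 12.6 = -4.32°C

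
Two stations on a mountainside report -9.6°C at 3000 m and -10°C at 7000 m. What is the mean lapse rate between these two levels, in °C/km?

Γ = −ΔT/Δz = (-9.6 − (-10)) / (7000 − 3000) m
  = 0.4°C / 4 km = 0.1°C/km

0.1°C/km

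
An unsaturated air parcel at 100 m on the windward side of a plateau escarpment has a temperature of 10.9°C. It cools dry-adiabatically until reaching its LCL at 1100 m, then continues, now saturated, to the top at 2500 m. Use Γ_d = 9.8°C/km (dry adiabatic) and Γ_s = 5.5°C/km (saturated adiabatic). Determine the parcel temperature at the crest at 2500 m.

-6.6°C

100–1100 m, dry: Δz = 1 km ⇒ ΔT = -9.8°C; T = 1.1°C
1100–2500 m, saturated: Δz = 1.4 km ⇒ ΔT = -7.7°C; T = -6.6°C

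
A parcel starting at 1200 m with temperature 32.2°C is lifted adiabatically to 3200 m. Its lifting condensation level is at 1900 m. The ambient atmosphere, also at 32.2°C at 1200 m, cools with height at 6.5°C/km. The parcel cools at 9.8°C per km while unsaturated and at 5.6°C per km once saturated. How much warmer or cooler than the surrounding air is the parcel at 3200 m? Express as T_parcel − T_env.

Parcel:
  Dry to 1900 m: -9.8 × 0.7 km = -6.86°C, so T = 25.34°C.
  Saturated to 3200 m: -5.6 × 1.3 km = -7.28°C, so T = 18.06°C.
Environment:
  Environment to 3200 m: -6.5 × 2 km = -13°C, so T = 19.2°C.
T_parcel − T_env = 18.06 − 19.2 = -1.14°C

-1.14°C (parcel cooler than environment)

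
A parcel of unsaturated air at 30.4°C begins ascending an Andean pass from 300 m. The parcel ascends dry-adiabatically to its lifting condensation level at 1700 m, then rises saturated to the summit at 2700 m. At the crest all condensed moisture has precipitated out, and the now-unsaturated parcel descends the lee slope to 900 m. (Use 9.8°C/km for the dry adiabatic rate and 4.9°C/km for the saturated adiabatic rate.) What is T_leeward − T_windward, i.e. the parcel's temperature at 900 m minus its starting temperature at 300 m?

300 → 1700 m (dry, 9.8°C/km): ΔT = -9.8 × 1.4 = -13.72°C → T = 16.68°C
1700 → 2700 m (saturated, 4.9°C/km): ΔT = -4.9 × 1 = -4.9°C → T = 11.78°C
2700 → 900 m (dry descent, 9.8°C/km): ΔT = +9.8 × 1.8 = +17.64°C → T = 29.42°C
Net change vs windward start: 29.42 − 30.4 = -0.98°C

-0.98°C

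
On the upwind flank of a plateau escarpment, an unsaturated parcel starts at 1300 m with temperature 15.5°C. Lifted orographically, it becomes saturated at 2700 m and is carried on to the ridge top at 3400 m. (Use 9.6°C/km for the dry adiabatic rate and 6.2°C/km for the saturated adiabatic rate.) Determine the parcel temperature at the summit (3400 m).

From 1300 m to 2700 m (dry): cools by 9.6 × 1.4 = 13.44°C, giving 2.06°C.
From 2700 m to 3400 m (saturated): cools by 6.2 × 0.7 = 4.34°C, giving -2.28°C.

-2.28°C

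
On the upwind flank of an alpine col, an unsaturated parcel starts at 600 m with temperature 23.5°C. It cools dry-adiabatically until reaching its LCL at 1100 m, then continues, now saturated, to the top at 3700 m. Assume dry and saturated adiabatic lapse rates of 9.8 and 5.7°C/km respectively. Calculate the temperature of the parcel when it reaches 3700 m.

3.78°C

Dry to 1100 m: -9.8 × 0.5 km = -4.9°C, so T = 18.6°C.
Saturated to 3700 m: -5.7 × 2.6 km = -14.82°C, so T = 3.78°C.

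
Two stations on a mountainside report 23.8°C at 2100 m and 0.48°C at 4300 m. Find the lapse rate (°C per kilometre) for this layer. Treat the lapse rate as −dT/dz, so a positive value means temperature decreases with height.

Γ = −ΔT/Δz = (23.8 − 0.48) / (4300 − 2100) m
  = 23.32°C / 2.2 km = 10.6°C/km

10.6°C/km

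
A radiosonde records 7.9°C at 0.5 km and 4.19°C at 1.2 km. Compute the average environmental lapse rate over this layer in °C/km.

5.3°C/km

Γ = −ΔT/Δz = (7.9 − 4.19) / (1200 − 500) m
  = 3.71°C / 0.7 km = 5.3°C/km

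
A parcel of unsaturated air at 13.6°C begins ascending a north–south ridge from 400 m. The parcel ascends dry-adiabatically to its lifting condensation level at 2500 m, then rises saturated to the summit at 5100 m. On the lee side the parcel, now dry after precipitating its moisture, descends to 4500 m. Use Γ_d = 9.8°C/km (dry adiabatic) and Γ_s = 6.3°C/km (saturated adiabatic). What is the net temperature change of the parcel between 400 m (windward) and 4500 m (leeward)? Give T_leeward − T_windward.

-31.08°C

400–2500 m, dry: Δz = 2.1 km ⇒ ΔT = -20.58°C; T = -6.98°C
2500–5100 m, saturated: Δz = 2.6 km ⇒ ΔT = -16.38°C; T = -23.36°C
5100–4500 m, dry descent: Δz = 0.6 km ⇒ ΔT = +5.88°C; T = -17.48°C
Net change vs windward start: -17.48 − 13.6 = -31.08°C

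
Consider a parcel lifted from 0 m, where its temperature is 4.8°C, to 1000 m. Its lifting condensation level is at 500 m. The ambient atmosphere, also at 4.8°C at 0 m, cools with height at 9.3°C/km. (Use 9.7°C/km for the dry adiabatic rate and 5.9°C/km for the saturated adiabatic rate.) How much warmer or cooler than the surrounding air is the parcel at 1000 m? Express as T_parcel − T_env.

Parcel:
  From 0 m to 500 m (dry): cools by 9.7 × 0.5 = 4.85°C, giving -0.05°C.
  From 500 m to 1000 m (saturated): cools by 5.9 × 0.5 = 2.95°C, giving -3°C.
Environment:
  From 0 m to 1000 m (environment): cools by 9.3 × 1 = 9.3°C, giving -4.5°C.
T_parcel − T_env = -3 − (-4.5) = +1.5°C

+1.5°C (parcel warmer than environment)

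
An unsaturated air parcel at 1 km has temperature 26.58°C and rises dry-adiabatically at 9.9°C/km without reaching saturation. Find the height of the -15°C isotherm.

Height above start = (26.58 − (-15)) / 9.9 = 4.2 km
Altitude = 1000 m + 4200 m = 5200 m

5.2 km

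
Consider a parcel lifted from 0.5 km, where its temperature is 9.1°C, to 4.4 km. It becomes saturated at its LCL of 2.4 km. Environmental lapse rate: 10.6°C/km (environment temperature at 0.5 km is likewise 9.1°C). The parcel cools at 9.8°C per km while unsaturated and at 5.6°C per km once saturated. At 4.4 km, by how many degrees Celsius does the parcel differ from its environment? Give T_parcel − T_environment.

+11.52°C (parcel warmer than environment)

Parcel:
  500 → 2400 m (dry, 9.8°C/km): ΔT = -9.8 × 1.9 = -18.62°C → T = -9.52°C
  2400 → 4400 m (saturated, 5.6°C/km): ΔT = -5.6 × 2 = -11.2°C → T = -20.72°C
Environment:
  500 → 4400 m (environment, 10.6°C/km): ΔT = -10.6 × 3.9 = -41.34°C → T = -32.24°C
T_parcel − T_env = -20.72 − (-32.24) = +11.52°C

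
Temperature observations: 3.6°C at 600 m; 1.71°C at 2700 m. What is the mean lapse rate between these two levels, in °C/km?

0.9°C/km

Γ = −ΔT/Δz = (3.6 − 1.71) / (2700 − 600) m
  = 1.89°C / 2.1 km = 0.9°C/km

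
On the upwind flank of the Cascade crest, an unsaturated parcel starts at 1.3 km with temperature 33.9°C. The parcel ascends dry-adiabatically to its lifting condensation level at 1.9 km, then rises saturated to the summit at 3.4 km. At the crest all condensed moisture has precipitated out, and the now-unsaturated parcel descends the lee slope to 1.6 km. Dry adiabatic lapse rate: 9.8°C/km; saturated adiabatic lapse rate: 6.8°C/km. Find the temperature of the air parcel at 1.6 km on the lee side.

35.46°C

Dry to 1900 m: -9.8 × 0.6 km = -5.88°C, so T = 28.02°C.
Saturated to 3400 m: -6.8 × 1.5 km = -10.2°C, so T = 17.82°C.
Dry descent to 1600 m: +9.8 × 1.8 km = +17.64°C, so T = 35.46°C.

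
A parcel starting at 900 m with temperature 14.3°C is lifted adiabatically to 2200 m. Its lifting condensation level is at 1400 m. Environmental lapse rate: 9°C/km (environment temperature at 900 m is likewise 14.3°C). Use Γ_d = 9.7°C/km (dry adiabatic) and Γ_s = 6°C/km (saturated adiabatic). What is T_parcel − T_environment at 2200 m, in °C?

+2.05°C (parcel warmer than environment)

Parcel:
  900 → 1400 m (dry, 9.7°C/km): ΔT = -9.7 × 0.5 = -4.85°C → T = 9.45°C
  1400 → 2200 m (saturated, 6°C/km): ΔT = -6 × 0.8 = -4.8°C → T = 4.65°C
Environment:
  900 → 2200 m (environment, 9°C/km): ΔT = -9 × 1.3 = -11.7°C → T = 2.6°C
T_parcel − T_env = 4.65 − 2.6 = +2.05°C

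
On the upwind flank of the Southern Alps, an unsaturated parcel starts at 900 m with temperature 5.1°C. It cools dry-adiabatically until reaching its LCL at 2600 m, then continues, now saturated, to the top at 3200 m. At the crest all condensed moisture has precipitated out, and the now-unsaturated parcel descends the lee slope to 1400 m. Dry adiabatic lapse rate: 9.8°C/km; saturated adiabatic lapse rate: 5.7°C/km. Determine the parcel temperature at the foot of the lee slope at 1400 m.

900–2600 m, dry: Δz = 1.7 km ⇒ ΔT = -16.66°C; T = -11.56°C
2600–3200 m, saturated: Δz = 0.6 km ⇒ ΔT = -3.42°C; T = -14.98°C
3200–1400 m, dry descent: Δz = 1.8 km ⇒ ΔT = +17.64°C; T = 2.66°C

2.66°C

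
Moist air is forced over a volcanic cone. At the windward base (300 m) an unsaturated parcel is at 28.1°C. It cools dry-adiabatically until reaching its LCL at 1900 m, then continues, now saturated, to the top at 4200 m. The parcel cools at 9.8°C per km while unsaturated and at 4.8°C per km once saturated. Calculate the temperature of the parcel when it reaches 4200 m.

From 300 m to 1900 m (dry): cools by 9.8 × 1.6 = 15.68°C, giving 12.42°C.
From 1900 m to 4200 m (saturated): cools by 4.8 × 2.3 = 11.04°C, giving 1.38°C.

1.38°C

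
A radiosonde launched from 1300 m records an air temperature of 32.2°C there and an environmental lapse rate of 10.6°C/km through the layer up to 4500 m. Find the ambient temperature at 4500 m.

1300–4500 m, environmental: Δz = 3.2 km ⇒ ΔT = -33.92°C; T = -1.72°C

-1.72°C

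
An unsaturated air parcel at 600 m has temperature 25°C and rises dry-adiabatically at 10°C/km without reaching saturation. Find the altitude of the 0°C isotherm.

3100 m

Height above start = (25 − 0) / 10 = 2.5 km
Altitude = 600 m + 2500 m = 3100 m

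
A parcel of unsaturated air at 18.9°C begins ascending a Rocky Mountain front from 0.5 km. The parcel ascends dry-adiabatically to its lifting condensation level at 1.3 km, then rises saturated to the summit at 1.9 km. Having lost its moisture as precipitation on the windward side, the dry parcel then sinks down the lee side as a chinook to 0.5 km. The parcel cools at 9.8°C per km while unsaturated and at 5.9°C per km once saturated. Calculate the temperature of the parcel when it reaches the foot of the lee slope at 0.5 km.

21.24°C

500–1300 m, dry: Δz = 0.8 km ⇒ ΔT = -7.84°C; T = 11.06°C
1300–1900 m, saturated: Δz = 0.6 km ⇒ ΔT = -3.54°C; T = 7.52°C
1900–500 m, dry descent: Δz = 1.4 km ⇒ ΔT = +13.72°C; T = 21.24°C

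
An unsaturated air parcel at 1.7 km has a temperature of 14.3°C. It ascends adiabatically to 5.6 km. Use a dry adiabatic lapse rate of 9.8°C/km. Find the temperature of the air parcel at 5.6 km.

-23.92°C

1700 → 5600 m (dry adiabatic, 9.8°C/km): ΔT = -9.8 × 3.9 = -38.22°C → T = -23.92°C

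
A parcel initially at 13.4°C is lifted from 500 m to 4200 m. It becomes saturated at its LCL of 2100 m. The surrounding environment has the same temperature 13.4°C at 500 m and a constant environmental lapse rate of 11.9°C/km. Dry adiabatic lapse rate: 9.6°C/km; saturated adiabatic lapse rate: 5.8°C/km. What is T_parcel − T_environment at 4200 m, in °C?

+16.49°C (parcel warmer than environment)

Parcel:
  Dry to 2100 m: -9.6 × 1.6 km = -15.36°C, so T = -1.96°C.
  Saturated to 4200 m: -5.8 × 2.1 km = -12.18°C, so T = -14.14°C.
Environment:
  Environment to 4200 m: -11.9 × 3.7 km = -44.03°C, so T = -30.63°C.
T_parcel − T_env = -14.14 − (-30.63) = +16.49°C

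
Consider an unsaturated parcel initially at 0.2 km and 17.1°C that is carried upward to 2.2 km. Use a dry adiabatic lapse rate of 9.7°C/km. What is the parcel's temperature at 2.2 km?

Dry adiabatic to 2200 m: -9.7 × 2 km = -19.4°C, so T = -2.3°C.

-2.3°C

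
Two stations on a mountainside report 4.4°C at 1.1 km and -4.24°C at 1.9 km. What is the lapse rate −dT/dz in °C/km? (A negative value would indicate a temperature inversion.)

Γ = −ΔT/Δz = (4.4 − (-4.24)) / (1900 − 1100) m
  = 8.64°C / 0.8 km = 10.8°C/km

10.8°C/km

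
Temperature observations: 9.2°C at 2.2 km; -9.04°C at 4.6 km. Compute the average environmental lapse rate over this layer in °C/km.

7.6°C/km

Γ = −ΔT/Δz = (9.2 − (-9.04)) / (4600 − 2200) m
  = 18.24°C / 2.4 km = 7.6°C/km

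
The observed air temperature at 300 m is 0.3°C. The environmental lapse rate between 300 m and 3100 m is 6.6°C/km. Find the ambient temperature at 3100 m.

-18.18°C

From 300 m to 3100 m (environmental): cools by 6.6 × 2.8 = 18.48°C, giving -18.18°C.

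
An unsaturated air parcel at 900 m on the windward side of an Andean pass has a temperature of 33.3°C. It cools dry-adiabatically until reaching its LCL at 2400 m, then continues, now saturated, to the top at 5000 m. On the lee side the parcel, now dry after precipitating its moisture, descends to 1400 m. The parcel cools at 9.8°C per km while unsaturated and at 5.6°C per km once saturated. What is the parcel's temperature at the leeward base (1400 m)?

From 900 m to 2400 m (dry): cools by 9.8 × 1.5 = 14.7°C, giving 18.6°C.
From 2400 m to 5000 m (saturated): cools by 5.6 × 2.6 = 14.56°C, giving 4.04°C.
From 5000 m to 1400 m (dry descent): warms by 9.8 × 3.6 = 35.28°C, giving 39.32°C.

39.32°C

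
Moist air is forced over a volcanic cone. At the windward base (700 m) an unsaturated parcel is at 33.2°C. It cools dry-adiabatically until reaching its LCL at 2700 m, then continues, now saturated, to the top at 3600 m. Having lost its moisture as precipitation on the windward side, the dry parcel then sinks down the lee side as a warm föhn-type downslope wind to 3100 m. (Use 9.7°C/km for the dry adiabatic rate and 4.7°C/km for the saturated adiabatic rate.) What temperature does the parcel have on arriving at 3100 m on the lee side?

700–2700 m, dry: Δz = 2 km ⇒ ΔT = -19.4°C; T = 13.8°C
2700–3600 m, saturated: Δz = 0.9 km ⇒ ΔT = -4.23°C; T = 9.57°C
3600–3100 m, dry descent: Δz = 0.5 km ⇒ ΔT = +4.85°C; T = 14.42°C

14.42°C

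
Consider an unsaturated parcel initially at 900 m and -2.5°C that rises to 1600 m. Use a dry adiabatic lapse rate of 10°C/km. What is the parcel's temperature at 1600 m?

-9.5°C

From 900 m to 1600 m (dry adiabatic): cools by 10 × 0.7 = 7°C, giving -9.5°C.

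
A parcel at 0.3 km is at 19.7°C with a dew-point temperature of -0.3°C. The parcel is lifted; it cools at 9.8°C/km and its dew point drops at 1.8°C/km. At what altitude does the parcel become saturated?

2.8 km

T and T_d converge at 9.8 − 1.8 = 8°C per km
Height above start = (19.7 − (-0.3)) / 8 = 2.5 km
LCL altitude = 300 m + 2500 m = 2800 m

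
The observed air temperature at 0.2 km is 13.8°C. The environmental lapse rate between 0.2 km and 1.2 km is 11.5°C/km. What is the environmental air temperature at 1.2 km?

200–1200 m, environmental: Δz = 1 km ⇒ ΔT = -11.5°C; T = 2.3°C

2.3°C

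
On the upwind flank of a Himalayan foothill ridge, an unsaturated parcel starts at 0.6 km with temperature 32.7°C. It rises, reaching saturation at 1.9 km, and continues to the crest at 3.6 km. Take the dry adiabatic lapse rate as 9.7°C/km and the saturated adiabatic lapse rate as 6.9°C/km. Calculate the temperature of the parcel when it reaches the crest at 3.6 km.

600 → 1900 m (dry, 9.7°C/km): ΔT = -9.7 × 1.3 = -12.61°C → T = 20.09°C
1900 → 3600 m (saturated, 6.9°C/km): ΔT = -6.9 × 1.7 = -11.73°C → T = 8.36°C

8.36°C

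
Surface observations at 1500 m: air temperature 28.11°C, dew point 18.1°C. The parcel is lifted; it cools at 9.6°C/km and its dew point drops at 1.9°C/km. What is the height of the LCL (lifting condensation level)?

T and T_d converge at 9.6 − 1.9 = 7.7°C per km
Height above start = (28.11 − 18.1) / 7.7 = 1.3 km
LCL altitude = 1500 m + 1300 m = 2800 m

2800 m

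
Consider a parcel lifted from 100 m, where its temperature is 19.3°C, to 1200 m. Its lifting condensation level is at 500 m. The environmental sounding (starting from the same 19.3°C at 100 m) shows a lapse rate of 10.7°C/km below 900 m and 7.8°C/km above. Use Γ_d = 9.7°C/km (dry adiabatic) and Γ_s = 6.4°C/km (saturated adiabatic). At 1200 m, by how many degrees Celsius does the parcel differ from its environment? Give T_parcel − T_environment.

+2.54°C (parcel warmer than environment)

Parcel:
  From 100 m to 500 m (dry): cools by 9.7 × 0.4 = 3.88°C, giving 15.42°C.
  From 500 m to 1200 m (saturated): cools by 6.4 × 0.7 = 4.48°C, giving 10.94°C.
Environment:
  From 100 m to 900 m (environment, lower layer): cools by 10.7 × 0.8 = 8.56°C, giving 10.74°C.
  From 900 m to 1200 m (environment, upper layer): cools by 7.8 × 0.3 = 2.34°C, giving 8.4°C.
T_parcel − T_env = 10.94 − 8.4 = +2.54°C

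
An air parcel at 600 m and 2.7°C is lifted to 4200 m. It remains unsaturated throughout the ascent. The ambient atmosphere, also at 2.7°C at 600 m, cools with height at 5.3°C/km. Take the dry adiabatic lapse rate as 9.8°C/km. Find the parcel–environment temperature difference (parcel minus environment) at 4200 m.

-16.2°C (parcel cooler than environment)

Parcel:
  Dry to 4200 m: -9.8 × 3.6 km = -35.28°C, so T = -32.58°C.
Environment:
  Environment to 4200 m: -5.3 × 3.6 km = -19.08°C, so T = -16.38°C.
T_parcel − T_env = -32.58 − (-16.38) = -16.2°C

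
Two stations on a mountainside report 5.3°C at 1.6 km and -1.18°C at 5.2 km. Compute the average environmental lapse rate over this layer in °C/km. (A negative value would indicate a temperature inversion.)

Γ = −ΔT/Δz = (5.3 − (-1.18)) / (5200 − 1600) m
  = 6.48°C / 3.6 km = 1.8°C/km

1.8°C/km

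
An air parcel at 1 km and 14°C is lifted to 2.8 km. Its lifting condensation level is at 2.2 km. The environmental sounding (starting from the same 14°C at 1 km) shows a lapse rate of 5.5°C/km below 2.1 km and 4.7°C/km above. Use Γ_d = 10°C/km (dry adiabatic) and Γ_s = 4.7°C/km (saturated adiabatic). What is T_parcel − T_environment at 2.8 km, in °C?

-5.48°C (parcel cooler than environment)

Parcel:
  1000 → 2200 m (dry, 10°C/km): ΔT = -10 × 1.2 = -12°C → T = 2°C
  2200 → 2800 m (saturated, 4.7°C/km): ΔT = -4.7 × 0.6 = -2.82°C → T = -0.82°C
Environment:
  1000 → 2100 m (environment, lower layer, 5.5°C/km): ΔT = -5.5 × 1.1 = -6.05°C → T = 7.95°C
  2100 → 2800 m (environment, upper layer, 4.7°C/km): ΔT = -4.7 × 0.7 = -3.29°C → T = 4.66°C
T_parcel − T_env = -0.82 − 4.66 = -5.48°C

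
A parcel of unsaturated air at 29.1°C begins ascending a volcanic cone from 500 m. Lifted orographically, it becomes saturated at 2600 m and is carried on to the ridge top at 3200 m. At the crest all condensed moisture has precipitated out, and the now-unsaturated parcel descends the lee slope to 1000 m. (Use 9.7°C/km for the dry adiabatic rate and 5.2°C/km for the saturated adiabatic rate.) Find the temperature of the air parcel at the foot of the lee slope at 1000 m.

26.95°C

500 → 2600 m (dry, 9.7°C/km): ΔT = -9.7 × 2.1 = -20.37°C → T = 8.73°C
2600 → 3200 m (saturated, 5.2°C/km): ΔT = -5.2 × 0.6 = -3.12°C → T = 5.61°C
3200 → 1000 m (dry descent, 9.7°C/km): ΔT = +9.7 × 2.2 = +21.34°C → T = 26.95°C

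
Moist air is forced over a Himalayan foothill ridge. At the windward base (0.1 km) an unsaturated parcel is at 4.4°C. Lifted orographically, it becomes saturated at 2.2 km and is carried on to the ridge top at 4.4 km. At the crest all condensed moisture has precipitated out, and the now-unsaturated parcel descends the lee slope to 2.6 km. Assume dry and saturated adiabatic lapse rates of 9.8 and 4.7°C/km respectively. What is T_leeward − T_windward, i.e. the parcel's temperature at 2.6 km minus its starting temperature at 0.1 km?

Dry to 2200 m: -9.8 × 2.1 km = -20.58°C, so T = -16.18°C.
Saturated to 4400 m: -4.7 × 2.2 km = -10.34°C, so T = -26.52°C.
Dry descent to 2600 m: +9.8 × 1.8 km = +17.64°C, so T = -8.88°C.
Net change vs windward start: -8.88 − 4.4 = -13.28°C

-13.28°C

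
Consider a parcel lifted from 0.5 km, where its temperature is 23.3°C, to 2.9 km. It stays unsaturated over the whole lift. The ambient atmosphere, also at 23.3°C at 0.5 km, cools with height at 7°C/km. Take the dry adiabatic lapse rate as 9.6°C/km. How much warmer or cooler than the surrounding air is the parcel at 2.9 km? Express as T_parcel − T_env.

-6.24°C (parcel cooler than environment)

Parcel:
  From 500 m to 2900 m (dry): cools by 9.6 × 2.4 = 23.04°C, giving 0.26°C.
Environment:
  From 500 m to 2900 m (environment): cools by 7 × 2.4 = 16.8°C, giving 6.5°C.
T_parcel − T_env = 0.26 − 6.5 = -6.24°C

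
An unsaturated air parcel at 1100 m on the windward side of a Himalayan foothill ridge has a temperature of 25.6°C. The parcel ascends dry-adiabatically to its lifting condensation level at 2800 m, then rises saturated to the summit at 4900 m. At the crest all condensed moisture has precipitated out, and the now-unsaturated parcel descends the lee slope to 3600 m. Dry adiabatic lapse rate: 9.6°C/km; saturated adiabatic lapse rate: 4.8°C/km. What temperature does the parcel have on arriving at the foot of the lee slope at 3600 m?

11.68°C

Dry to 2800 m: -9.6 × 1.7 km = -16.32°C, so T = 9.28°C.
Saturated to 4900 m: -4.8 × 2.1 km = -10.08°C, so T = -0.8°C.
Dry descent to 3600 m: +9.6 × 1.3 km = +12.48°C, so T = 11.68°C.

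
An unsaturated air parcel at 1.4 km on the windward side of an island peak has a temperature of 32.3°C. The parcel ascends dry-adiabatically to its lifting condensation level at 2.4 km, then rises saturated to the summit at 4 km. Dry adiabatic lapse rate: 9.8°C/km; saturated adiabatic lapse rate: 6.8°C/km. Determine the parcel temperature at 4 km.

11.62°C

1400–2400 m, dry: Δz = 1 km ⇒ ΔT = -9.8°C; T = 22.5°C
2400–4000 m, saturated: Δz = 1.6 km ⇒ ΔT = -10.88°C; T = 11.62°C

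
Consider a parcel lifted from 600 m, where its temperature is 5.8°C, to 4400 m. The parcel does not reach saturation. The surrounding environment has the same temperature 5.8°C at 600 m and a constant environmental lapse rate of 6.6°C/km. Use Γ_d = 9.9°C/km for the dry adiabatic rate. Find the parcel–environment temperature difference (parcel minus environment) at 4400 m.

-12.54°C (parcel cooler than environment)

Parcel:
  Dry to 4400 m: -9.9 × 3.8 km = -37.62°C, so T = -31.82°C.
Environment:
  Environment to 4400 m: -6.6 × 3.8 km = -25.08°C, so T = -19.28°C.
T_parcel − T_env = -31.82 − (-19.28) = -12.54°C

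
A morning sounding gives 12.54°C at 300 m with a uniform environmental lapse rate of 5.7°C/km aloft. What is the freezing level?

Height above start = (12.54 − 0) / 5.7 = 2.2 km
Altitude = 300 m + 2200 m = 2500 m

2500 m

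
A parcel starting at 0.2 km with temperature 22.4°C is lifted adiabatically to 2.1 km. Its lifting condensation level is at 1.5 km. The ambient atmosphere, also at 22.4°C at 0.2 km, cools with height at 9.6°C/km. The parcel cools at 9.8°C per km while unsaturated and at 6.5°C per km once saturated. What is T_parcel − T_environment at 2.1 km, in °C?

Parcel:
  Dry to 1500 m: -9.8 × 1.3 km = -12.74°C, so T = 9.66°C.
  Saturated to 2100 m: -6.5 × 0.6 km = -3.9°C, so T = 5.76°C.
Environment:
  Environment to 2100 m: -9.6 × 1.9 km = -18.24°C, so T = 4.16°C.
T_parcel − T_env = 5.76 − 4.16 = +1.6°C

+1.6°C (parcel warmer than environment)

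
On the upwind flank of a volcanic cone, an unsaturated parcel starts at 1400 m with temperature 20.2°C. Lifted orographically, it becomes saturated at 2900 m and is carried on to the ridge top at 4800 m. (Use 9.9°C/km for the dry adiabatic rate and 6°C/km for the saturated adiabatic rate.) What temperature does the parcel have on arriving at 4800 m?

1400 → 2900 m (dry, 9.9°C/km): ΔT = -9.9 × 1.5 = -14.85°C → T = 5.35°C
2900 → 4800 m (saturated, 6°C/km): ΔT = -6 × 1.9 = -11.4°C → T = -6.05°C

-6.05°C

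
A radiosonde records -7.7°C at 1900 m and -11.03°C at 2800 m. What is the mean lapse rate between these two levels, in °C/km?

3.7°C/km

Γ = −ΔT/Δz = (-7.7 − (-11.03)) / (2800 − 1900) m
  = 3.33°C / 0.9 km = 3.7°C/km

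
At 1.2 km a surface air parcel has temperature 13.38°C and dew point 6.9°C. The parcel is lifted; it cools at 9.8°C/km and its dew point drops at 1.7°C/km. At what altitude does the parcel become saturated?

T and T_d converge at 9.8 − 1.7 = 8.1°C per km
Height above start = (13.38 − 6.9) / 8.1 = 0.8 km
LCL altitude = 1200 m + 800 m = 2000 m

2 km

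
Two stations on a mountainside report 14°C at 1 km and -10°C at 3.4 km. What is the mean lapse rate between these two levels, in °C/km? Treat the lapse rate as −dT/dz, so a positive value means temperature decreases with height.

10°C/km

Γ = −ΔT/Δz = (14 − (-10)) / (3400 − 1000) m
  = 24°C / 2.4 km = 10°C/km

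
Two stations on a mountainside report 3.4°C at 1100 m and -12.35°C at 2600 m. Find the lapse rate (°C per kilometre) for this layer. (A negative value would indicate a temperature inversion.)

Γ = −ΔT/Δz = (3.4 − (-12.35)) / (2600 − 1100) m
  = 15.75°C / 1.5 km = 10.5°C/km

10.5°C/km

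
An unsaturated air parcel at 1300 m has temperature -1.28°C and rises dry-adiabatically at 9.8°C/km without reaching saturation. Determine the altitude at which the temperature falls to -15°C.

2700 m

Height above start = (-1.28 − (-15)) / 9.8 = 1.4 km
Altitude = 1300 m + 1400 m = 2700 m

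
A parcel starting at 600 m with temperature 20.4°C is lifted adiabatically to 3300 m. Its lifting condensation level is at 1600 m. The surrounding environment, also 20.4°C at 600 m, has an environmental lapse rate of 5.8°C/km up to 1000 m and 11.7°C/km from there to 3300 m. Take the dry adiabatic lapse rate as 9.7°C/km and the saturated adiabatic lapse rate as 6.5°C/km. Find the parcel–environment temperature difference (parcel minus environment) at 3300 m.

Parcel:
  600–1600 m, dry: Δz = 1 km ⇒ ΔT = -9.7°C; T = 10.7°C
  1600–3300 m, saturated: Δz = 1.7 km ⇒ ΔT = -11.05°C; T = -0.35°C
Environment:
  600–1000 m, environment, lower layer: Δz = 0.4 km ⇒ ΔT = -2.32°C; T = 18.08°C
  1000–3300 m, environment, upper layer: Δz = 2.3 km ⇒ ΔT = -26.91°C; T = -8.83°C
T_parcel − T_env = -0.35 − (-8.83) = +8.48°C

+8.48°C (parcel warmer than environment)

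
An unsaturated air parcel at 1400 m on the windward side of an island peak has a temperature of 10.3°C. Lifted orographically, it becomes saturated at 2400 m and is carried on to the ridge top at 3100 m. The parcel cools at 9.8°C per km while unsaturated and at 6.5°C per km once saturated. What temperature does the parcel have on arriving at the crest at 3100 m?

-4.05°C

1400 → 2400 m (dry, 9.8°C/km): ΔT = -9.8 × 1 = -9.8°C → T = 0.5°C
2400 → 3100 m (saturated, 6.5°C/km): ΔT = -6.5 × 0.7 = -4.55°C → T = -4.05°C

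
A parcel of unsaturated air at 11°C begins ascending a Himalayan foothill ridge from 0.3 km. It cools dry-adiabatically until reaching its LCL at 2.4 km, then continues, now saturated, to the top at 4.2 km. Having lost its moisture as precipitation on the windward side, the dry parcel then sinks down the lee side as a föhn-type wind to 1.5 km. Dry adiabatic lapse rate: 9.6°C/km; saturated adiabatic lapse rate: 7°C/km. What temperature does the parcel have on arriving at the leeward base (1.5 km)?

4.16°C

300–2400 m, dry: Δz = 2.1 km ⇒ ΔT = -20.16°C; T = -9.16°C
2400–4200 m, saturated: Δz = 1.8 km ⇒ ΔT = -12.6°C; T = -21.76°C
4200–1500 m, dry descent: Δz = 2.7 km ⇒ ΔT = +25.92°C; T = 4.16°C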